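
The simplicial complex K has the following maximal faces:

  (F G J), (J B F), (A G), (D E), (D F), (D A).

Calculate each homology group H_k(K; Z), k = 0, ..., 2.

H_0 ≅ Z,  H_1 ≅ Z,  H_2 = 0.

Order the vertices as A < B < D < E < F < G < J. Listing each simplex with vertices in this order, K has dimension 2 with simplices:

  0-simplices (7): A, B, D, E, F, G, J
  1-simplices (9): AD, AG, BF, BJ, DE, DF, FG, FJ, GJ
  2-simplices (2): BFJ, FGJ

Hence C_0 ≅ Z^7, C_1 ≅ Z^9, C_2 ≅ Z^2.

Boundary ∂_1: C_1 → C_0 sends each edge [p,q] (with p < q) to q − p. For instance
  ∂BJ = J − B.
The 7×9 boundary matrix has rank 6 and Smith normal form diag(1,1,1,1,1,1).

∂_2: C_2 → C_1 sends each 2-simplex [p,q,r] to [q,r] − [p,r] + [p,q]. For instance
  ∂BFJ = FJ − BJ + BF,
  ∂FGJ = GJ − FJ + FG.
This gives a 9×2 integer matrix of rank 2; reducing to Smith normal form yields diagonal entries (1,1).

Computing H_k = (kernel of ∂_k) / (image of ∂_{k+1}):

  H_0: rank C_0 − rank ∂_1 = 7 − 6 = 1, and the invariant factors of ∂_1 are all 1, so H_0 = Z.
  H_1: rank ker ∂_1 − rank ∂_2 = (9 − 6) − 2 = 1, and the invariant factors of ∂_2 are all 1, so H_1 = Z.
  H_2: rank ker ∂_2 − rank ∂_3 = (2 − 2) − 0 = 0, and there is no ∂_3, so H_2 = 0.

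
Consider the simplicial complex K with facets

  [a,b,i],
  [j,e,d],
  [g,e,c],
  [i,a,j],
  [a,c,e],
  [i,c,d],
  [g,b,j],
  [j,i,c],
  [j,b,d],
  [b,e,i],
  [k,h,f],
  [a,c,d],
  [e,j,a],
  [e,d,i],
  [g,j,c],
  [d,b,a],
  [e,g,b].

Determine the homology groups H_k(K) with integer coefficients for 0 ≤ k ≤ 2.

H_0 ≅ Z^2,  H_1 ≅ Z^2,  H_2 ≅ Z.

Fix the vertex order a < b < c < d < e < f < g < h < i < j < k and write every simplex with vertices in increasing order. Then dim K = 2 and the simplices of K are:

  0-simplices (11): a, b, c, d, e, f, g, h, i, j, k
  1-simplices (27): ab, ac, ad, ae, ai, aj, bd, be, bg, bi, bj, cd, ce, cg, ci, cj, de, di, dj, eg, ei, ej, fh, fk, gj, hk, ij
  2-simplices (17): abd, abi, acd, ace, aej, aij, bdj, beg, bei, bgj, cdi, ceg, cgj, cij, dei, dej, fhk

Hence C_0 ≅ Z^11, C_1 ≅ Z^27, C_2 ≅ Z^17.

Boundary ∂_1: C_1 → C_0 is given by ∂[p,q] = [q] − [p]. For instance
  ∂ce = e − c.
The 11×27 boundary matrix has rank 9 and Smith normal form diag(1,1,1,1,1,1,1,1,1).

The boundary map ∂_2: C_2 → C_1 sends each 2-simplex [p,q,r] to [q,r] − [p,r] + [p,q]. For instance
  ∂ace = ce − ae + ac,
  ∂beg = eg − bg + be.
This gives a 27×17 integer matrix of rank 16; reducing to Smith normal form yields diagonal entries (1,1,1,1,1,1,1,1,1,1,1,1,1,1,1,1).

Computing H_k = (kernel of ∂_k) / (image of ∂_{k+1}):

  H_0: rank C_0 − rank ∂_1 = 11 − 9 = 2, and the invariant factors of ∂_1 are all 1, so H_0 = Z^2.
  H_1: rank ker ∂_1 − rank ∂_2 = (27 − 9) − 16 = 2, and the invariant factors of ∂_2 are all 1, so H_1 = Z^2.
  H_2: rank ker ∂_2 − rank ∂_3 = (17 − 16) − 0 = 1, and there is no ∂_3, so H_2 = Z.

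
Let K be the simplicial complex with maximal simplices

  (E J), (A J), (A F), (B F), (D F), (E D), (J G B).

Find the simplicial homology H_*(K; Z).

K has 7 vertices, 9 edges, 1 triangle.
rank ∂_0 = 0, rank ∂_1 = 6 ⇒ b_0 = 7 − 0 − 6 = 1; all invariant factors of ∂_1 are 1 so no torsion. So H_0 ≅ Z.
rank ∂_1 = 6, rank ∂_2 = 1 ⇒ b_1 = 9 − 6 − 1 = 2; all invariant factors of ∂_2 are 1 so no torsion. So H_1 ≅ Z^2.
rank ∂_2 = 1, rank ∂_3 = 0 ⇒ b_2 = 1 − 1 − 0 = 0. So H_2 ≅ 0.

H_0 ≅ Z,  H_1 ≅ Z^2,  H_2 = 0.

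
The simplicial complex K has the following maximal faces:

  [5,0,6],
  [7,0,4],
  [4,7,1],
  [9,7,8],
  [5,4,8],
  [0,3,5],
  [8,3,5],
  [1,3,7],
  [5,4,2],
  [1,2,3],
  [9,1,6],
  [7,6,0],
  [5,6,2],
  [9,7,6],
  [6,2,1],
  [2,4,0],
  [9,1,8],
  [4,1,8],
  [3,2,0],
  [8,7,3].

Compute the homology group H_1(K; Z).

Fix the vertex order 0 < 1 < 2 < 3 < 4 < 5 < 6 < 7 < 8 < 9 and write every simplex with vertices in increasing order. Then dim K = 2 and the simplices of K are:

  0-simplices (10): [0], [1], [2], [3], [4], [5], [6], [7], [8], [9]
  1-simplices (30): (30 of them)
  2-simplices (20): (20 of them)

giving chain groups C_0 ≅ Z^10, C_1 ≅ Z^30, C_2 ≅ Z^20.

Boundary ∂_1: C_1 → C_0 sends each edge [p,q] (with p < q) to q − p. For instance
  ∂[5,6] = [6] − [5].
This gives a 10×30 integer matrix of rank 9; reducing to Smith normal form yields diagonal entries (1,1,1,1,1,1,1,1,1).

∂_2: C_2 → C_1 acts by ∂[p,q,r] = [q,r] − [p,r] + [p,q]. For instance
  ∂[3,7,8] = [7,8] − [3,8] + [3,7],
  ∂[0,2,3] = [2,3] − [0,3] + [0,2].
As a 30×20 matrix over Z this has rank 20, with invariant factors (1,1,1,1,1,1,1,1,1,1,1,1,1,1,1,1,1,1,1,2).

Computing H_k = (kernel of ∂_k) / (image of ∂_{k+1}):

  H_1: rank ker ∂_1 − rank ∂_2 = (30 − 9) − 20 = 1, and ∂_2 has invariant factor 2 > 1, so H_1 ≅ Z ⊕ Z/2.

H_1 = Z ⊕ Z/2.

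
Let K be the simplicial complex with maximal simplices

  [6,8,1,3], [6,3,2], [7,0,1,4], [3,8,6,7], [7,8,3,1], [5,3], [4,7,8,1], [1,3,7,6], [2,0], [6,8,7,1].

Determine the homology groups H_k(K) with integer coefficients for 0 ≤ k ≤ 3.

Take the total order 0 < 1 < 2 < 3 < 4 < 5 < 6 < 7 < 8 on the vertex set. Then K (dimension 3) consists of the simplices:

  0-simplices (9): [0], [1], [2], [3], [4], [5], [6], [7], [8]
  1-simplices (20): [0,1], [0,2], [0,4], [0,7], [1,3], [1,4], [1,6], [1,7], [1,8], [2,3], [2,6], [3,5], [3,6], [3,7], [3,8], [4,7], [4,8], [6,7], [6,8], [7,8]
  2-simplices (17): [0,1,4], [0,1,7], [0,4,7], [1,3,6], [1,3,7], [1,3,8], [1,4,7], [1,4,8], [1,6,7], [1,6,8], [1,7,8], [2,3,6], [3,6,7], [3,6,8], [3,7,8], [4,7,8], [6,7,8]
  3-simplices (7): [0,1,4,7], [1,3,6,7], [1,3,6,8], [1,3,7,8], [1,4,7,8], [1,6,7,8], [3,6,7,8]

so the chain groups are C_0 ≅ Z^9, C_1 ≅ Z^20, C_2 ≅ Z^17, C_3 ≅ Z^7.

The boundary map ∂_1: C_1 → C_0 maps an edge to its endpoints' difference, ∂[p,q] = q − p. For instance
  ∂[7,8] = [8] − [7].
The 9×20 boundary matrix has rank 8 and Smith normal form diag(1,1,1,1,1,1,1,1).

∂_2: C_2 → C_1 maps a triangle to the signed sum of its edges. For instance
  ∂[1,6,8] = [6,8] − [1,8] + [1,6],
  ∂[3,7,8] = [7,8] − [3,8] + [3,7].
The resulting 20×17 matrix has rank 11, and its Smith normal form has invariant factors (1,1,1,1,1,1,1,1,1,1,1).

The boundary map ∂_3: C_3 → C_2 sends each 3-simplex σ to the alternating sum Σ_i (−1)^i (σ with its i-th vertex removed). For instance
  ∂[1,6,7,8] = [6,7,8] − [1,7,8] + [1,6,8] − [1,6,7],
  ∂[3,6,7,8] = [6,7,8] − [3,7,8] + [3,6,8] − [3,6,7].
This gives a 17×7 integer matrix of rank 6; reducing to Smith normal form yields diagonal entries (1,1,1,1,1,1).

From H_k ≅ ker(∂_k) / im(∂_{k+1}) we obtain:

  H_0: rank C_0 − rank ∂_1 = 9 − 8 = 1, and the invariant factors of ∂_1 are all 1, so H_0 = Z.
  H_1: rank ker ∂_1 − rank ∂_2 = (20 − 8) − 11 = 1, and the invariant factors of ∂_2 are all 1, so H_1 = Z.
  H_2: rank ker ∂_2 − rank ∂_3 = (17 − 11) − 6 = 0, and the invariant factors of ∂_3 are all 1, so H_2 = 0.
  H_3: rank ker ∂_3 − rank ∂_4 = (7 − 6) − 0 = 1, and there is no ∂_4, so H_3 = Z.

As a check, the Euler characteristic is 9 − 20 + 17 − 7 = -1, which agrees with 1 − 1 + 0 − 1 = -1.

H_0 ≅ Z,  H_1 ≅ Z,  H_2 = 0,  H_3 ≅ Z.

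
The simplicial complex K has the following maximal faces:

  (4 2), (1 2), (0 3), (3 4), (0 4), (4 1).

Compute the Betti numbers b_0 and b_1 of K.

Fix the vertex order 0 < 1 < 2 < 3 < 4 and write every simplex with vertices in increasing order. Then dim K = 1 and the simplices of K are:

  0-simplices (5): [0], [1], [2], [3], [4]
  1-simplices (6): [0,3], [0,4], [1,2], [1,4], [2,4], [3,4]

so the chain groups are C_0 ≅ Z^5, C_1 ≅ Z^6.

Boundary ∂_1: C_1 → C_0 sends each edge [p,q] (with p < q) to q − p. For instance
  ∂[1,4] = [4] − [1].
The 5×6 boundary matrix has rank 4 and Smith normal form diag(1,1,1,1).

Reading off H_k = ker ∂_k / im ∂_{k+1}:

  H_0: rank C_0 − rank ∂_1 = 5 − 4 = 1, and the invariant factors of ∂_1 are all 1, so H_0 = Z.
  H_1: rank ker ∂_1 − rank ∂_2 = (6 − 4) − 0 = 2, and there is no ∂_2, so H_1 = Z^2.

As a check, the Euler characteristic is 5 − 6 = -1, which agrees with 1 − 2 = -1.

Hence the Betti numbers are b_0 = 1, b_1 = 2.

b_0 = 1, b_1 = 2.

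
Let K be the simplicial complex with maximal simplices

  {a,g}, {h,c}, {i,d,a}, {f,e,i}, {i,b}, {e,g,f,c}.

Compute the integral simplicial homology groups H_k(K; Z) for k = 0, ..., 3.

We work with the vertex ordering a < b < c < d < e < f < g < h < i. The simplices of K, each written with vertices in increasing order, are:

  0-simplices (9): a, b, c, d, e, f, g, h, i
  1-simplices (14): ad, ag, ai, bi, ce, cf, cg, ch, di, ef, eg, ei, fg, fi
  2-simplices (6): adi, cef, ceg, cfg, efg, efi
  3-simplices (1): cefg

Hence C_0 ≅ Z^9, C_1 ≅ Z^14, C_2 ≅ Z^6, C_3 ≅ Z^1.

Boundary ∂_1: C_1 → C_0 maps an edge to its endpoints' difference, ∂[p,q] = q − p. For instance
  ∂di = i − d.
The 9×14 boundary matrix has rank 8 and Smith normal form diag(1,1,1,1,1,1,1,1).

The boundary map ∂_2: C_2 → C_1 sends each 2-simplex [p,q,r] to [q,r] − [p,r] + [p,q]. For instance
  ∂adi = di − ai + ad,
  ∂cef = ef − cf + ce.
As a 14×6 matrix over Z this has rank 5, with invariant factors (1,1,1,1,1).

Boundary ∂_3: C_3 → C_2 sends each 3-simplex σ to the alternating sum Σ_i (−1)^i (σ with its i-th vertex removed). For instance
  ∂cefg = efg − cfg + ceg − cef.
The 6×1 boundary matrix has rank 1 and Smith normal form diag(1).

From H_k ≅ ker(∂_k) / im(∂_{k+1}) we obtain:

  H_0: rank C_0 − rank ∂_1 = 9 − 8 = 1, and the invariant factors of ∂_1 are all 1, so H_0 ≅ Z.
  H_1: rank ker ∂_1 − rank ∂_2 = (14 − 8) − 5 = 1, and the invariant factors of ∂_2 are all 1, so H_1 ≅ Z.
  H_2: rank ker ∂_2 − rank ∂_3 = (6 − 5) − 1 = 0, and the invariant factors of ∂_3 are all 1, so H_2 ≅ 0.
  H_3: rank ker ∂_3 − rank ∂_4 = (1 − 1) − 0 = 0, and there is no ∂_4, so H_3 ≅ 0.

H_0 ≅ Z,  H_1 ≅ Z,  H_2 = 0,  H_3 = 0.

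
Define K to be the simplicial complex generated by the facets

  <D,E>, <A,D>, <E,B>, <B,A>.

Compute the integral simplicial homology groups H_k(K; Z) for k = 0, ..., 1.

H_0 = Z,  H_1 = Z.

Take the total order A < B < D < E on the vertex set. Then K (dimension 1) consists of the simplices:

  0-simplices (4): A, B, D, E
  1-simplices (4): AB, AD, BE, DE

so the chain groups are C_0 ≅ Z^4, C_1 ≅ Z^4.

Boundary ∂_1: C_1 → C_0 maps an edge to its endpoints' difference, ∂[p,q] = q − p.
The resulting 4×4 matrix has rank 3, and its Smith normal form has invariant factors (1,1,1).

Reading off H_k = ker ∂_k / im ∂_{k+1}:

  H_0: rank C_0 − rank ∂_1 = 4 − 3 = 1, and the invariant factors of ∂_1 are all 1, so H_0 = Z.
  H_1: rank ker ∂_1 − rank ∂_2 = (4 − 3) − 0 = 1, and there is no ∂_2, so H_1 = Z.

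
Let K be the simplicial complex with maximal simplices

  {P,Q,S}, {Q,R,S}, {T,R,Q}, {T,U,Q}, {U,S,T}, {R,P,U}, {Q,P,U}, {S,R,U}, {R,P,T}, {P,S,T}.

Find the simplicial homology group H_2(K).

H_2 ≅ 0.

Order the vertices as P < Q < R < S < T < U. Listing each simplex with vertices in this order, K has dimension 2 with simplices:

  0-simplices (6): P, Q, R, S, T, U
  1-simplices (15): PQ, PR, PS, PT, PU, QR, QS, QT, QU, RS, RT, RU, ST, SU, TU
  2-simplices (10): PQS, PQU, PRT, PRU, PST, QRS, QRT, QTU, RSU, STU

giving chain groups C_0 ≅ Z^6, C_1 ≅ Z^15, C_2 ≅ Z^10.

Boundary ∂_1: C_1 → C_0 is given by ∂[p,q] = [q] − [p].
The resulting 6×15 matrix has rank 5, and its Smith normal form has invariant factors (1,1,1,1,1).

Boundary ∂_2: C_2 → C_1 acts by ∂[p,q,r] = [q,r] − [p,r] + [p,q]. For instance
  ∂PQS = QS − PS + PQ,
  ∂QRT = RT − QT + QR.
The 15×10 boundary matrix has rank 10 and Smith normal form diag(1,1,1,1,1,1,1,1,1,2).

Computing H_k = (kernel of ∂_k) / (image of ∂_{k+1}):

  H_2: rank ker ∂_2 − rank ∂_3 = (10 − 10) − 0 = 0, and there is no ∂_3, so H_2 ≅ 0.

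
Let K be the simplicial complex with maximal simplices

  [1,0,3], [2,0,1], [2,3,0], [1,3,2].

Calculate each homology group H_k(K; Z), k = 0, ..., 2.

H_0 = Z,  H_1 = 0,  H_2 = Z.

Fix the vertex order 0 < 1 < 2 < 3 and write every simplex with vertices in increasing order. Then dim K = 2 and the simplices of K are:

  0-simplices (4): [0], [1], [2], [3]
  1-simplices (6): [0,1], [0,2], [0,3], [1,2], [1,3], [2,3]
  2-simplices (4): [0,1,2], [0,1,3], [0,2,3], [1,2,3]

giving chain groups C_0 ≅ Z^4, C_1 ≅ Z^6, C_2 ≅ Z^4.

The boundary map ∂_1: C_1 → C_0 is given by ∂[p,q] = [q] − [p]. For instance
  ∂[0,2] = [2] − [0].
The 4×6 boundary matrix has rank 3 and Smith normal form diag(1,1,1).

Boundary ∂_2: C_2 → C_1 acts by ∂[p,q,r] = [q,r] − [p,r] + [p,q]. For instance
  ∂[0,2,3] = [2,3] − [0,3] + [0,2],
  ∂[0,1,2] = [1,2] − [0,2] + [0,1].
As a 6×4 matrix over Z this has rank 3, with invariant factors (1,1,1).

Now H_k = ker ∂_k / im ∂_{k+1}, so:

  H_0: rank C_0 − rank ∂_1 = 4 − 3 = 1, and the invariant factors of ∂_1 are all 1, so H_0 ≅ Z.
  H_1: rank ker ∂_1 − rank ∂_2 = (6 − 3) − 3 = 0, and the invariant factors of ∂_2 are all 1, so H_1 ≅ 0.
  H_2: rank ker ∂_2 − rank ∂_3 = (4 − 3) − 0 = 1, and there is no ∂_3, so H_2 ≅ Z.

As a check, the Euler characteristic is 4 − 6 + 4 = 2, which agrees with 1 − 0 + 1 = 2.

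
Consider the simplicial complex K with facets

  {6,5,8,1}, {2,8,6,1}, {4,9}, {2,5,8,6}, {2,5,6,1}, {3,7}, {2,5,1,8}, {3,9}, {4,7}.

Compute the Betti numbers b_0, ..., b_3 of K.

K has 9 vertices, 14 edges, 10 triangles, 5 3-simplices.
rank ∂_0 = 0, rank ∂_1 = 7 ⇒ b_0 = 9 − 0 − 7 = 2; all invariant factors of ∂_1 are 1 so no torsion. So H_0 ≅ Z^2.
rank ∂_1 = 7, rank ∂_2 = 6 ⇒ b_1 = 14 − 7 − 6 = 1; all invariant factors of ∂_2 are 1 so no torsion. So H_1 ≅ Z.
rank ∂_2 = 6, rank ∂_3 = 4 ⇒ b_2 = 10 − 6 − 4 = 0; all invariant factors of ∂_3 are 1 so no torsion. So H_2 ≅ 0.
rank ∂_3 = 4, rank ∂_4 = 0 ⇒ b_3 = 5 − 4 − 0 = 1. So H_3 ≅ Z.

b_0 = 2, b_1 = 1, b_2 = 0, b_3 = 1.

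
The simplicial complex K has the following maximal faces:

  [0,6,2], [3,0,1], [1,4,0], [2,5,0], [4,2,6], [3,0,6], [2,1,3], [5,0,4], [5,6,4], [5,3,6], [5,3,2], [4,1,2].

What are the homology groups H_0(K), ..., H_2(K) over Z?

Order the vertices as 0 < 1 < 2 < 3 < 4 < 5 < 6. Listing each simplex with vertices in this order, K has dimension 2 with simplices:

  0-simplices (7): [0], [1], [2], [3], [4], [5], [6]
  1-simplices (18): [0,1], [0,2], [0,3], [0,4], [0,5], [0,6], [1,2], [1,3], [1,4], [2,3], [2,4], [2,5], [2,6], [3,5], [3,6], [4,5], [4,6], [5,6]
  2-simplices (12): [0,1,3], [0,1,4], [0,2,5], [0,2,6], [0,3,6], [0,4,5], [1,2,3], [1,2,4], [2,3,5], [2,4,6], [3,5,6], [4,5,6]

so the chain groups are C_0 ≅ Z^7, C_1 ≅ Z^18, C_2 ≅ Z^12.

∂_1: C_1 → C_0 maps an edge to its endpoints' difference, ∂[p,q] = q − p. For instance
  ∂[0,2] = [2] − [0].
The resulting 7×18 matrix has rank 6, and its Smith normal form has invariant factors (1,1,1,1,1,1).

The boundary map ∂_2: C_2 → C_1 sends each 2-simplex [p,q,r] to [q,r] − [p,r] + [p,q]. For instance
  ∂[0,3,6] = [3,6] − [0,6] + [0,3],
  ∂[1,2,3] = [2,3] − [1,3] + [1,2].
The resulting 18×12 matrix has rank 12, and its Smith normal form has invariant factors (1,1,1,1,1,1,1,1,1,1,1,2).

Now H_k = ker ∂_k / im ∂_{k+1}, so:

  H_0: rank C_0 − rank ∂_1 = 7 − 6 = 1, and the invariant factors of ∂_1 are all 1, so H_0 ≅ Z.
  H_1: rank ker ∂_1 − rank ∂_2 = (18 − 6) − 12 = 0, and ∂_2 has invariant factor 2 > 1, so H_1 ≅ Z/2.
  H_2: rank ker ∂_2 − rank ∂_3 = (12 − 12) − 0 = 0, and there is no ∂_3, so H_2 ≅ 0.

As a check, the Euler characteristic is 7 − 18 + 12 = 1, which agrees with 1 − 0 + 0 = 1.

H_0 = Z,  H_1 = Z/2,  H_2 = 0.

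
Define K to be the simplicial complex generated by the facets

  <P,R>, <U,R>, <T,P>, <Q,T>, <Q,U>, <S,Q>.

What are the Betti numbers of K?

b_0 = 1, b_1 = 1.

Take the total order P < Q < R < S < T < U on the vertex set. Then K (dimension 1) consists of the simplices:

  0-simplices (6): P, Q, R, S, T, U
  1-simplices (6): PR, PT, QS, QT, QU, RU

giving chain groups C_0 ≅ Z^6, C_1 ≅ Z^6.

The boundary map ∂_1: C_1 → C_0 is given by ∂[p,q] = [q] − [p].
The 6×6 boundary matrix has rank 5 and Smith normal form diag(1,1,1,1,1).

Reading off H_k = ker ∂_k / im ∂_{k+1}:

  H_0: rank C_0 − rank ∂_1 = 6 − 5 = 1, and the invariant factors of ∂_1 are all 1, so H_0 ≅ Z.
  H_1: rank ker ∂_1 − rank ∂_2 = (6 − 5) − 0 = 1, and there is no ∂_2, so H_1 ≅ Z.

As a check, the Euler characteristic is 6 − 6 = 0, which agrees with 1 − 1 = 0.

Hence the Betti numbers are b_0 = 1, b_1 = 1.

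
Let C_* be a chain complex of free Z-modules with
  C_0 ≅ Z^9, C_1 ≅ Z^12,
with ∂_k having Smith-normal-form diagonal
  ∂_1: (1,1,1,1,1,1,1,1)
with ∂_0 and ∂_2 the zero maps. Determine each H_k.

H_0 = Z,  H_1 = Z^4.

H_0: b_0 = 9 − 0 − 8 = 1; torsion from ∂_1 factors > 1: none. So H_0 = Z.
H_1: b_1 = 12 − 8 − 0 = 4; torsion from ∂_2 factors > 1: none. So H_1 = Z^4.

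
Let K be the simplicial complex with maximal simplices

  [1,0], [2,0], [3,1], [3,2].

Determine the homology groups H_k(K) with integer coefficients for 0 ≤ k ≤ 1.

H_0 ≅ Z,  H_1 ≅ Z.

We work with the vertex ordering 0 < 1 < 2 < 3. The simplices of K, each written with vertices in increasing order, are:

  0-simplices (4): [0], [1], [2], [3]
  1-simplices (4): [0,1], [0,2], [1,3], [2,3]

giving chain groups C_0 ≅ Z^4, C_1 ≅ Z^4.

The boundary map ∂_1: C_1 → C_0 maps an edge to its endpoints' difference, ∂[p,q] = q − p. For instance
  ∂[0,1] = [1] − [0].
The 4×4 boundary matrix has rank 3 and Smith normal form diag(1,1,1).

Now H_k = ker ∂_k / im ∂_{k+1}, so:

  H_0: rank C_0 − rank ∂_1 = 4 − 3 = 1, and the invariant factors of ∂_1 are all 1, so H_0 ≅ Z.
  H_1: rank ker ∂_1 − rank ∂_2 = (4 − 3) − 0 = 1, and there is no ∂_2, so H_1 ≅ Z.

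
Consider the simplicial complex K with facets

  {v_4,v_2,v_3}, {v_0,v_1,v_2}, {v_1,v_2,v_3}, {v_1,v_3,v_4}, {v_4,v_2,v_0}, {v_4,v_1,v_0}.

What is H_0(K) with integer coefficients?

H_0 = Z.

We work with the vertex ordering v_0 < v_1 < v_2 < v_3 < v_4. The simplices of K, each written with vertices in increasing order, are:

  0-simplices (5): [v_0], [v_1], [v_2], [v_3], [v_4]
  1-simplices (9): [v_0,v_1], [v_0,v_2], [v_0,v_4], [v_1,v_2], [v_1,v_3], [v_1,v_4], [v_2,v_3], [v_2,v_4], [v_3,v_4]
  2-simplices (6): [v_0,v_1,v_2], [v_0,v_1,v_4], [v_0,v_2,v_4], [v_1,v_2,v_3], [v_1,v_3,v_4], [v_2,v_3,v_4]

Hence C_0 ≅ Z^5, C_1 ≅ Z^9, C_2 ≅ Z^6.

∂_1: C_1 → C_0 sends each edge [p,q] (with p < q) to q − p. For instance
  ∂[v_0,v_1] = [v_1] − [v_0].
As a 5×9 matrix over Z this has rank 4, with invariant factors (1,1,1,1).

∂_2: C_2 → C_1 sends each 2-simplex [p,q,r] to [q,r] − [p,r] + [p,q]. For instance
  ∂[v_0,v_2,v_4] = [v_2,v_4] − [v_0,v_4] + [v_0,v_2],
  ∂[v_2,v_3,v_4] = [v_3,v_4] − [v_2,v_4] + [v_2,v_3].
As a 9×6 matrix over Z this has rank 5, with invariant factors (1,1,1,1,1).

Now H_k = ker ∂_k / im ∂_{k+1}, so:

  H_0: rank C_0 − rank ∂_1 = 5 − 4 = 1, and the invariant factors of ∂_1 are all 1, so H_0 = Z.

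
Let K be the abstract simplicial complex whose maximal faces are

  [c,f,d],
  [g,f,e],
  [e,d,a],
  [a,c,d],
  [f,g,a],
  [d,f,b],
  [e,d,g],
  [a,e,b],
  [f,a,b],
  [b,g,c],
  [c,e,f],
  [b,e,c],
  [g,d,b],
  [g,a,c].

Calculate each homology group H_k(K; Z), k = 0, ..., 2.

H_0 = Z,  H_1 = Z^2,  H_2 = Z.

Fix the vertex order a < b < c < d < e < f < g and write every simplex with vertices in increasing order. Then dim K = 2 and the simplices of K are:

  0-simplices (7): a, b, c, d, e, f, g
  1-simplices (21): ab, ac, ad, ae, af, ag, bc, bd, be, bf, bg, cd, ce, cf, cg, de, df, dg, ef, eg, fg
  2-simplices (14): abe, abf, acd, acg, ade, afg, bce, bcg, bdf, bdg, cdf, cef, deg, efg

so the chain groups are C_0 ≅ Z^7, C_1 ≅ Z^21, C_2 ≅ Z^14.

Boundary ∂_1: C_1 → C_0 is given by ∂[p,q] = [q] − [p].
This gives a 7×21 integer matrix of rank 6; reducing to Smith normal form yields diagonal entries (1,1,1,1,1,1).

Boundary ∂_2: C_2 → C_1 maps a triangle to the signed sum of its edges. For instance
  ∂cdf = df − cf + cd,
  ∂bdf = df − bf + bd.
This gives a 21×14 integer matrix of rank 13; reducing to Smith normal form yields diagonal entries (1,1,1,1,1,1,1,1,1,1,1,1,1).

From H_k ≅ ker(∂_k) / im(∂_{k+1}) we obtain:

  H_0: rank C_0 − rank ∂_1 = 7 − 6 = 1, and the invariant factors of ∂_1 are all 1, so H_0 ≅ Z.
  H_1: rank ker ∂_1 − rank ∂_2 = (21 − 6) − 13 = 2, and the invariant factors of ∂_2 are all 1, so H_1 ≅ Z^2.
  H_2: rank ker ∂_2 − rank ∂_3 = (14 − 13) − 0 = 1, and there is no ∂_3, so H_2 ≅ Z.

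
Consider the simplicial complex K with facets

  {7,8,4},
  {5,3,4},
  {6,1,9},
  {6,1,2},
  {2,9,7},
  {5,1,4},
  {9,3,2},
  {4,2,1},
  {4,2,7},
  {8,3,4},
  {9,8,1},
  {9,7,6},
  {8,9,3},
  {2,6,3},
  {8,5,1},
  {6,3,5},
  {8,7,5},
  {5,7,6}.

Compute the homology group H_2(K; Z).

H_2 = 0.

Fix the vertex order 1 < 2 < 3 < 4 < 5 < 6 < 7 < 8 < 9 and write every simplex with vertices in increasing order. Then dim K = 2 and the simplices of K are:

  0-simplices (9): [1], [2], [3], [4], [5], [6], [7], [8], [9]
  1-simplices (27): (27 of them)
  2-simplices (18): [1,2,4], [1,2,6], [1,4,5], [1,5,8], [1,6,9], [1,8,9], [2,3,6], [2,3,9], [2,4,7], [2,7,9], [3,4,5], [3,4,8], [3,5,6], [3,8,9], [4,7,8], [5,6,7], [5,7,8], [6,7,9]

giving chain groups C_0 ≅ Z^9, C_1 ≅ Z^27, C_2 ≅ Z^18.

The boundary map ∂_1: C_1 → C_0 is given by ∂[p,q] = [q] − [p]. For instance
  ∂[7,8] = [8] − [7].
As a 9×27 matrix over Z this has rank 8, with invariant factors (1,1,1,1,1,1,1,1).

∂_2: C_2 → C_1 sends each 2-simplex [p,q,r] to [q,r] − [p,r] + [p,q]. For instance
  ∂[1,6,9] = [6,9] − [1,9] + [1,6],
  ∂[1,5,8] = [5,8] − [1,8] + [1,5].
As a 27×18 matrix over Z this has rank 18, with invariant factors (1,1,1,1,1,1,1,1,1,1,1,1,1,1,1,1,1,2).

Reading off H_k = ker ∂_k / im ∂_{k+1}:

  H_2: rank ker ∂_2 − rank ∂_3 = (18 − 18) − 0 = 0, and there is no ∂_3, so H_2 ≅ 0.

(K is a triangulation of the Klein bottle.)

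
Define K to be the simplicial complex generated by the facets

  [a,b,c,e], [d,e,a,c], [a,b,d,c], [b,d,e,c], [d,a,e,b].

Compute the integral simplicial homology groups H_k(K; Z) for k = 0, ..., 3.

H_0 = Z,  H_1 = 0,  H_2 = 0,  H_3 = Z.

Order the vertices as a < b < c < d < e. Listing each simplex with vertices in this order, K has dimension 3 with simplices:

  0-simplices (5): a, b, c, d, e
  1-simplices (10): ab, ac, ad, ae, bc, bd, be, cd, ce, de
  2-simplices (10): abc, abd, abe, acd, ace, ade, bcd, bce, bde, cde
  3-simplices (5): abcd, abce, abde, acde, bcde

Hence C_0 ≅ Z^5, C_1 ≅ Z^10, C_2 ≅ Z^10, C_3 ≅ Z^5.

The boundary map ∂_1: C_1 → C_0 sends each edge [p,q] (with p < q) to q − p.
This gives a 5×10 integer matrix of rank 4; reducing to Smith normal form yields diagonal entries (1,1,1,1).

Boundary ∂_2: C_2 → C_1 sends each 2-simplex [p,q,r] to [q,r] − [p,r] + [p,q]. For instance
  ∂abd = bd − ad + ab,
  ∂abe = be − ae + ab.
The 10×10 boundary matrix has rank 6 and Smith normal form diag(1,1,1,1,1,1).

∂_3: C_3 → C_2 sends each 3-simplex σ to the alternating sum Σ_i (−1)^i (σ with its i-th vertex removed). For instance
  ∂abde = bde − ade + abe − abd,
  ∂bcde = cde − bde + bce − bcd.
The resulting 10×5 matrix has rank 4, and its Smith normal form has invariant factors (1,1,1,1).

Computing H_k = (kernel of ∂_k) / (image of ∂_{k+1}):

  H_0: rank C_0 − rank ∂_1 = 5 − 4 = 1, and the invariant factors of ∂_1 are all 1, so H_0 = Z.
  H_1: rank ker ∂_1 − rank ∂_2 = (10 − 4) − 6 = 0, and the invariant factors of ∂_2 are all 1, so H_1 = 0.
  H_2: rank ker ∂_2 − rank ∂_3 = (10 − 6) − 4 = 0, and the invariant factors of ∂_3 are all 1, so H_2 = 0.
  H_3: rank ker ∂_3 − rank ∂_4 = (5 − 4) − 0 = 1, and there is no ∂_4, so H_3 = Z.

As a check, the Euler characteristic is 5 − 10 + 10 − 5 = 0, which agrees with 1 − 0 + 0 − 1 = 0.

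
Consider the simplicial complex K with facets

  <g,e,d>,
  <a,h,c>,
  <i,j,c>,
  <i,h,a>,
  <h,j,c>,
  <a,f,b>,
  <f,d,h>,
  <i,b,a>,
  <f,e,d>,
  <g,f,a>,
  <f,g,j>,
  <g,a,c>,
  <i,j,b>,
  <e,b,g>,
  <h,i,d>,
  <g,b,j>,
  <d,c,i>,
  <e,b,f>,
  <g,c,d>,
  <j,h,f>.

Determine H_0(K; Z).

H_0 = Z.

Take the total order a < b < c < d < e < f < g < h < i < j on the vertex set. Then K (dimension 2) consists of the simplices:

  0-simplices (10): a, b, c, d, e, f, g, h, i, j
  1-simplices (30): ab, ac, af, ag, ah, ai, be, bf, bg, bi, bj, cd, cg, ch, ci, cj, de, df, dg, dh, di, ef, eg, fg, fh, fj, gj, hi, hj, ij
  2-simplices (20): abf, abi, acg, ach, afg, ahi, bef, beg, bgj, bij, cdg, cdi, chj, cij, def, deg, dfh, dhi, fgj, fhj

giving chain groups C_0 ≅ Z^10, C_1 ≅ Z^30, C_2 ≅ Z^20.

∂_1: C_1 → C_0 is given by ∂[p,q] = [q] − [p].
As a 10×30 matrix over Z this has rank 9, with invariant factors (1,1,1,1,1,1,1,1,1).

The boundary map ∂_2: C_2 → C_1 acts by ∂[p,q,r] = [q,r] − [p,r] + [p,q]. For instance
  ∂dhi = hi − di + dh,
  ∂fhj = hj − fj + fh.
This gives a 30×20 integer matrix of rank 20; reducing to Smith normal form yields diagonal entries (1,1,1,1,1,1,1,1,1,1,1,1,1,1,1,1,1,1,1,2).

Computing H_k = (kernel of ∂_k) / (image of ∂_{k+1}):

  H_0: rank C_0 − rank ∂_1 = 10 − 9 = 1, and the invariant factors of ∂_1 are all 1, so H_0 = Z.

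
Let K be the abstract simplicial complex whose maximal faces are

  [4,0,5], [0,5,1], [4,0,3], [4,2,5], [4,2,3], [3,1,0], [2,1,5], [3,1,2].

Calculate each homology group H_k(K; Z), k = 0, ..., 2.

Order the vertices as 0 < 1 < 2 < 3 < 4 < 5. Listing each simplex with vertices in this order, K has dimension 2 with simplices:

  0-simplices (6): [0], [1], [2], [3], [4], [5]
  1-simplices (12): [0,1], [0,3], [0,4], [0,5], [1,2], [1,3], [1,5], [2,3], [2,4], [2,5], [3,4], [4,5]
  2-simplices (8): [0,1,3], [0,1,5], [0,3,4], [0,4,5], [1,2,3], [1,2,5], [2,3,4], [2,4,5]

giving chain groups C_0 ≅ Z^6, C_1 ≅ Z^12, C_2 ≅ Z^8.

Boundary ∂_1: C_1 → C_0 maps an edge to its endpoints' difference, ∂[p,q] = q − p. For instance
  ∂[0,1] = [1] − [0].
As a 6×12 matrix over Z this has rank 5, with invariant factors (1,1,1,1,1).

The boundary map ∂_2: C_2 → C_1 sends each 2-simplex [p,q,r] to [q,r] − [p,r] + [p,q]. For instance
  ∂[1,2,3] = [2,3] − [1,3] + [1,2],
  ∂[2,4,5] = [4,5] − [2,5] + [2,4].
This gives a 12×8 integer matrix of rank 7; reducing to Smith normal form yields diagonal entries (1,1,1,1,1,1,1).

Now H_k = ker ∂_k / im ∂_{k+1}, so:

  H_0: rank C_0 − rank ∂_1 = 6 − 5 = 1, and the invariant factors of ∂_1 are all 1, so H_0 = Z.
  H_1: rank ker ∂_1 − rank ∂_2 = (12 − 5) − 7 = 0, and the invariant factors of ∂_2 are all 1, so H_1 = 0.
  H_2: rank ker ∂_2 − rank ∂_3 = (8 − 7) − 0 = 1, and there is no ∂_3, so H_2 = Z.

As a check, the Euler characteristic is 6 − 12 + 8 = 2, which agrees with 1 − 0 + 1 = 2.
(K is a triangulation of the 2-sphere S^2.)

H_0 = Z,  H_1 = 0,  H_2 = Z.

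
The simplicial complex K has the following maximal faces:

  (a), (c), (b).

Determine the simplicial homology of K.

We work with the vertex ordering a < b < c. The simplices of K, each written with vertices in increasing order, are:

  0-simplices (3): a, b, c

Hence C_0 ≅ Z^3.

From H_k ≅ ker(∂_k) / im(∂_{k+1}) we obtain:

  H_0: rank C_0 − rank ∂_1 = 3 − 0 = 3, and there is no ∂_1, so H_0 ≅ Z^3.

(K is a triangulation of a set of 3 points.)

H_0 ≅ Z^3.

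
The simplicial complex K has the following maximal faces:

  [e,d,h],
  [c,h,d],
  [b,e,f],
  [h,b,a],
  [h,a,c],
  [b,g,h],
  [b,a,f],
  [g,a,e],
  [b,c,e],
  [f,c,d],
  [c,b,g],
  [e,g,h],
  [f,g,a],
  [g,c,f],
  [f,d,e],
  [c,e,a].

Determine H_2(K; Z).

Take the total order a < b < c < d < e < f < g < h on the vertex set. Then K (dimension 2) consists of the simplices:

  0-simplices (8): a, b, c, d, e, f, g, h
  1-simplices (24): ab, ac, ae, af, ag, ah, bc, be, bf, bg, bh, cd, ce, cf, cg, ch, de, df, dh, ef, eg, eh, fg, gh
  2-simplices (16): abf, abh, ace, ach, aeg, afg, bce, bcg, bef, bgh, cdf, cdh, cfg, def, deh, egh

Hence C_0 ≅ Z^8, C_1 ≅ Z^24, C_2 ≅ Z^16.

∂_1: C_1 → C_0 sends each edge [p,q] (with p < q) to q − p. For instance
  ∂ce = e − c.
The 8×24 boundary matrix has rank 7 and Smith normal form diag(1,1,1,1,1,1,1).

Boundary ∂_2: C_2 → C_1 acts by ∂[p,q,r] = [q,r] − [p,r] + [p,q]. For instance
  ∂bgh = gh − bh + bg,
  ∂bce = ce − be + bc.
The 24×16 boundary matrix has rank 15 and Smith normal form diag(1,1,1,1,1,1,1,1,1,1,1,1,1,1,1).

Now H_k = ker ∂_k / im ∂_{k+1}, so:

  H_2: rank ker ∂_2 − rank ∂_3 = (16 − 15) − 0 = 1, and there is no ∂_3, so H_2 ≅ Z.

H_2 ≅ Z.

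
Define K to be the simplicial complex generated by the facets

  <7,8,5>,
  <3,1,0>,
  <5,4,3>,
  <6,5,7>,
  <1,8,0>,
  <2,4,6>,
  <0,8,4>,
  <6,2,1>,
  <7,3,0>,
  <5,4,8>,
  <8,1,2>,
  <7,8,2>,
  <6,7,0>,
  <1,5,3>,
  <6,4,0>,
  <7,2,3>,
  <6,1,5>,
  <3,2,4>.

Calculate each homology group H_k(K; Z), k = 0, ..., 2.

Take the total order 0 < 1 < 2 < 3 < 4 < 5 < 6 < 7 < 8 on the vertex set. Then K (dimension 2) consists of the simplices:

  0-simplices (9): [0], [1], [2], [3], [4], [5], [6], [7], [8]
  1-simplices (27): (27 of them)
  2-simplices (18): [0,1,3], [0,1,8], [0,3,7], [0,4,6], [0,4,8], [0,6,7], [1,2,6], [1,2,8], [1,3,5], [1,5,6], [2,3,4], [2,3,7], [2,4,6], [2,7,8], [3,4,5], [4,5,8], [5,6,7], [5,7,8]

Hence C_0 ≅ Z^9, C_1 ≅ Z^27, C_2 ≅ Z^18.

The boundary map ∂_1: C_1 → C_0 is given by ∂[p,q] = [q] − [p]. For instance
  ∂[3,7] = [7] − [3].
As a 9×27 matrix over Z this has rank 8, with invariant factors (1,1,1,1,1,1,1,1).

∂_2: C_2 → C_1 maps a triangle to the signed sum of its edges. For instance
  ∂[1,3,5] = [3,5] − [1,5] + [1,3],
  ∂[1,5,6] = [5,6] − [1,6] + [1,5].
The 27×18 boundary matrix has rank 17 and Smith normal form diag(1,1,1,1,1,1,1,1,1,1,1,1,1,1,1,1,1).

From H_k ≅ ker(∂_k) / im(∂_{k+1}) we obtain:

  H_0: rank C_0 − rank ∂_1 = 9 − 8 = 1, and the invariant factors of ∂_1 are all 1, so H_0 = Z.
  H_1: rank ker ∂_1 − rank ∂_2 = (27 − 8) − 17 = 2, and the invariant factors of ∂_2 are all 1, so H_1 = Z^2.
  H_2: rank ker ∂_2 − rank ∂_3 = (18 − 17) − 0 = 1, and there is no ∂_3, so H_2 = Z.

H_0 = Z,  H_1 = Z^2,  H_2 = Z.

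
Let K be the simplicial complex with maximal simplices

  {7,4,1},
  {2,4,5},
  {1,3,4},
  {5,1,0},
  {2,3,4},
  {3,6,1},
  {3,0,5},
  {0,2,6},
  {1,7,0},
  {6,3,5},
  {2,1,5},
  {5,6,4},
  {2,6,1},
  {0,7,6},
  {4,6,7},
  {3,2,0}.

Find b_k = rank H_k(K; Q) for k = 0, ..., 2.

b_0 = 1, b_1 = 2, b_2 = 1.

Order the vertices as 0 < 1 < 2 < 3 < 4 < 5 < 6 < 7. Listing each simplex with vertices in this order, K has dimension 2 with simplices:

  0-simplices (8): [0], [1], [2], [3], [4], [5], [6], [7]
  1-simplices (24): (24 of them)
  2-simplices (16): [0,1,5], [0,1,7], [0,2,3], [0,2,6], [0,3,5], [0,6,7], [1,2,5], [1,2,6], [1,3,4], [1,3,6], [1,4,7], [2,3,4], [2,4,5], [3,5,6], [4,5,6], [4,6,7]

giving chain groups C_0 ≅ Z^8, C_1 ≅ Z^24, C_2 ≅ Z^16.

Boundary ∂_1: C_1 → C_0 sends each edge [p,q] (with p < q) to q − p. For instance
  ∂[3,5] = [5] − [3].
The resulting 8×24 matrix has rank 7, and its Smith normal form has invariant factors (1,1,1,1,1,1,1).

Boundary ∂_2: C_2 → C_1 maps a triangle to the signed sum of its edges. For instance
  ∂[0,3,5] = [3,5] − [0,5] + [0,3],
  ∂[3,5,6] = [5,6] − [3,6] + [3,5].
This gives a 24×16 integer matrix of rank 15; reducing to Smith normal form yields diagonal entries (1,1,1,1,1,1,1,1,1,1,1,1,1,1,1).

From H_k ≅ ker(∂_k) / im(∂_{k+1}) we obtain:

  H_0: rank C_0 − rank ∂_1 = 8 − 7 = 1, and the invariant factors of ∂_1 are all 1, so H_0 = Z.
  H_1: rank ker ∂_1 − rank ∂_2 = (24 − 7) − 15 = 2, and the invariant factors of ∂_2 are all 1, so H_1 = Z^2.
  H_2: rank ker ∂_2 − rank ∂_3 = (16 − 15) − 0 = 1, and there is no ∂_3, so H_2 = Z.

(K is a triangulation of the torus T^2.)

Hence the Betti numbers are b_0 = 1, b_1 = 2, b_2 = 1.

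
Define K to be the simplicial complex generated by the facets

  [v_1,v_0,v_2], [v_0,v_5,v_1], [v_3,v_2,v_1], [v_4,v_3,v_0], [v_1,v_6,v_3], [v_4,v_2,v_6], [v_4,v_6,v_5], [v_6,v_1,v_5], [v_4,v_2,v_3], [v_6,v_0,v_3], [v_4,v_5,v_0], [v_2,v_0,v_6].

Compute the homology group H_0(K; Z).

H_0 = Z.

Take the total order v_0 < v_1 < v_2 < v_3 < v_4 < v_5 < v_6 on the vertex set. Then K (dimension 2) consists of the simplices:

  0-simplices (7): [v_0], [v_1], [v_2], [v_3], [v_4], [v_5], [v_6]
  1-simplices (18): (18 of them)
  2-simplices (12): (12 of them)

giving chain groups C_0 ≅ Z^7, C_1 ≅ Z^18, C_2 ≅ Z^12.

∂_1: C_1 → C_0 sends each edge [p,q] (with p < q) to q − p. For instance
  ∂[v_2,v_6] = [v_6] − [v_2].
The 7×18 boundary matrix has rank 6 and Smith normal form diag(1,1,1,1,1,1).

Boundary ∂_2: C_2 → C_1 acts by ∂[p,q,r] = [q,r] − [p,r] + [p,q]. For instance
  ∂[v_1,v_3,v_6] = [v_3,v_6] − [v_1,v_6] + [v_1,v_3],
  ∂[v_0,v_3,v_4] = [v_3,v_4] − [v_0,v_4] + [v_0,v_3].
The 18×12 boundary matrix has rank 12 and Smith normal form diag(1,1,1,1,1,1,1,1,1,1,1,2).

Now H_k = ker ∂_k / im ∂_{k+1}, so:

  H_0: rank C_0 − rank ∂_1 = 7 − 6 = 1, and the invariant factors of ∂_1 are all 1, so H_0 = Z.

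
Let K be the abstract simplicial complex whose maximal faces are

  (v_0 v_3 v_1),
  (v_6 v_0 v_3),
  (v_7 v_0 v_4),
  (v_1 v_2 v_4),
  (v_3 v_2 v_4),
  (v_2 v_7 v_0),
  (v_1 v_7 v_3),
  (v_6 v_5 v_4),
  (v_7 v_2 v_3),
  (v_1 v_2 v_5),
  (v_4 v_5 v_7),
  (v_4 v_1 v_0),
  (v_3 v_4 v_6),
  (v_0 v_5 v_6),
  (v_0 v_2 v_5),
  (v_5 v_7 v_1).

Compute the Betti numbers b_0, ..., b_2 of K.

b_0 = 1, b_1 = 2, b_2 = 1.

We work with the vertex ordering v_0 < v_1 < v_2 < v_3 < v_4 < v_5 < v_6 < v_7. The simplices of K, each written with vertices in increasing order, are:

  0-simplices (8): [v_0], [v_1], [v_2], [v_3], [v_4], [v_5], [v_6], [v_7]
  1-simplices (24): (24 of them)
  2-simplices (16): (16 of them)

so the chain groups are C_0 ≅ Z^8, C_1 ≅ Z^24, C_2 ≅ Z^16.

∂_1: C_1 → C_0 sends each edge [p,q] (with p < q) to q − p. For instance
  ∂[v_0,v_4] = [v_4] − [v_0].
The 8×24 boundary matrix has rank 7 and Smith normal form diag(1,1,1,1,1,1,1).

Boundary ∂_2: C_2 → C_1 acts by ∂[p,q,r] = [q,r] − [p,r] + [p,q]. For instance
  ∂[v_0,v_1,v_4] = [v_1,v_4] − [v_0,v_4] + [v_0,v_1],
  ∂[v_2,v_3,v_7] = [v_3,v_7] − [v_2,v_7] + [v_2,v_3].
As a 24×16 matrix over Z this has rank 15, with invariant factors (1,1,1,1,1,1,1,1,1,1,1,1,1,1,1).

Now H_k = ker ∂_k / im ∂_{k+1}, so:

  H_0: rank C_0 − rank ∂_1 = 8 − 7 = 1, and the invariant factors of ∂_1 are all 1, so H_0 = Z.
  H_1: rank ker ∂_1 − rank ∂_2 = (24 − 7) − 15 = 2, and the invariant factors of ∂_2 are all 1, so H_1 = Z^2.
  H_2: rank ker ∂_2 − rank ∂_3 = (16 − 15) − 0 = 1, and there is no ∂_3, so H_2 = Z.

(K is a triangulation of the torus T^2.)

Hence the Betti numbers are b_0 = 1, b_1 = 2, b_2 = 1.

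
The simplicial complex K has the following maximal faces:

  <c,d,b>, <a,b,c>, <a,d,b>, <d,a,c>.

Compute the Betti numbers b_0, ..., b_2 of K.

b_0 = 1, b_1 = 0, b_2 = 1.

Fix the vertex order a < b < c < d and write every simplex with vertices in increasing order. Then dim K = 2 and the simplices of K are:

  0-simplices (4): a, b, c, d
  1-simplices (6): ab, ac, ad, bc, bd, cd
  2-simplices (4): abc, abd, acd, bcd

so the chain groups are C_0 ≅ Z^4, C_1 ≅ Z^6, C_2 ≅ Z^4.

The boundary map ∂_1: C_1 → C_0 maps an edge to its endpoints' difference, ∂[p,q] = q − p. For instance
  ∂bd = d − b.
As a 4×6 matrix over Z this has rank 3, with invariant factors (1,1,1).

The boundary map ∂_2: C_2 → C_1 acts by ∂[p,q,r] = [q,r] − [p,r] + [p,q]. For instance
  ∂acd = cd − ad + ac,
  ∂abc = bc − ac + ab.
This gives a 6×4 integer matrix of rank 3; reducing to Smith normal form yields diagonal entries (1,1,1).

Computing H_k = (kernel of ∂_k) / (image of ∂_{k+1}):

  H_0: rank C_0 − rank ∂_1 = 4 − 3 = 1, and the invariant factors of ∂_1 are all 1, so H_0 ≅ Z.
  H_1: rank ker ∂_1 − rank ∂_2 = (6 − 3) − 3 = 0, and the invariant factors of ∂_2 are all 1, so H_1 ≅ 0.
  H_2: rank ker ∂_2 − rank ∂_3 = (4 − 3) − 0 = 1, and there is no ∂_3, so H_2 ≅ Z.

(K is a triangulation of the 2-sphere S^2.)

Hence the Betti numbers are b_0 = 1, b_1 = 0, b_2 = 1.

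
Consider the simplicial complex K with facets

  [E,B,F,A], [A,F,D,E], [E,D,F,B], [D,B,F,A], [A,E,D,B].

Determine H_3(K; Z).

Fix the vertex order A < B < D < E < F and write every simplex with vertices in increasing order. Then dim K = 3 and the simplices of K are:

  0-simplices (5): A, B, D, E, F
  1-simplices (10): AB, AD, AE, AF, BD, BE, BF, DE, DF, EF
  2-simplices (10): ABD, ABE, ABF, ADE, ADF, AEF, BDE, BDF, BEF, DEF
  3-simplices (5): ABDE, ABDF, ABEF, ADEF, BDEF

giving chain groups C_0 ≅ Z^5, C_1 ≅ Z^10, C_2 ≅ Z^10, C_3 ≅ Z^5.

The boundary map ∂_1: C_1 → C_0 sends each edge [p,q] (with p < q) to q − p. For instance
  ∂BE = E − B.
As a 5×10 matrix over Z this has rank 4, with invariant factors (1,1,1,1).

∂_2: C_2 → C_1 maps a triangle to the signed sum of its edges. For instance
  ∂AEF = EF − AF + AE,
  ∂BDF = DF − BF + BD.
The 10×10 boundary matrix has rank 6 and Smith normal form diag(1,1,1,1,1,1).

The boundary map ∂_3: C_3 → C_2 sends each 3-simplex σ to the alternating sum Σ_i (−1)^i (σ with its i-th vertex removed). For instance
  ∂ADEF = DEF − AEF + ADF − ADE,
  ∂ABDF = BDF − ADF + ABF − ABD.
The resulting 10×5 matrix has rank 4, and its Smith normal form has invariant factors (1,1,1,1).

Now H_k = ker ∂_k / im ∂_{k+1}, so:

  H_3: rank ker ∂_3 − rank ∂_4 = (5 − 4) − 0 = 1, and there is no ∂_4, so H_3 ≅ Z.

H_3 ≅ Z.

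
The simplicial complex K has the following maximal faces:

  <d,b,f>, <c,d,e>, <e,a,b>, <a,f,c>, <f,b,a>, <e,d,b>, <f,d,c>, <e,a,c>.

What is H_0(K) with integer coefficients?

H_0 ≅ Z.

We work with the vertex ordering a < b < c < d < e < f. The simplices of K, each written with vertices in increasing order, are:

  0-simplices (6): a, b, c, d, e, f
  1-simplices (12): ab, ac, ae, af, bd, be, bf, cd, ce, cf, de, df
  2-simplices (8): abe, abf, ace, acf, bde, bdf, cde, cdf

so the chain groups are C_0 ≅ Z^6, C_1 ≅ Z^12, C_2 ≅ Z^8.

Boundary ∂_1: C_1 → C_0 sends each edge [p,q] (with p < q) to q − p. For instance
  ∂af = f − a.
The 6×12 boundary matrix has rank 5 and Smith normal form diag(1,1,1,1,1).

∂_2: C_2 → C_1 sends each 2-simplex [p,q,r] to [q,r] − [p,r] + [p,q]. For instance
  ∂bdf = df − bf + bd,
  ∂ace = ce − ae + ac.
As a 12×8 matrix over Z this has rank 7, with invariant factors (1,1,1,1,1,1,1).

Reading off H_k = ker ∂_k / im ∂_{k+1}:

  H_0: rank C_0 − rank ∂_1 = 6 − 5 = 1, and the invariant factors of ∂_1 are all 1, so H_0 = Z.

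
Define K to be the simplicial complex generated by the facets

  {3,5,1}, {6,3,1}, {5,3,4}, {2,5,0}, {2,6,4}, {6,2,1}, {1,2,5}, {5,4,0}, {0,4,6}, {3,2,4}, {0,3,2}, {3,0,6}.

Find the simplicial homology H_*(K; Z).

H_0 = Z,  H_1 = Z/2Z,  H_2 = 0.

Fix the vertex order 0 < 1 < 2 < 3 < 4 < 5 < 6 and write every simplex with vertices in increasing order. Then dim K = 2 and the simplices of K are:

  0-simplices (7): [0], [1], [2], [3], [4], [5], [6]
  1-simplices (18): [0,2], [0,3], [0,4], [0,5], [0,6], [1,2], [1,3], [1,5], [1,6], [2,3], [2,4], [2,5], [2,6], [3,4], [3,5], [3,6], [4,5], [4,6]
  2-simplices (12): [0,2,3], [0,2,5], [0,3,6], [0,4,5], [0,4,6], [1,2,5], [1,2,6], [1,3,5], [1,3,6], [2,3,4], [2,4,6], [3,4,5]

so the chain groups are C_0 ≅ Z^7, C_1 ≅ Z^18, C_2 ≅ Z^12.

The boundary map ∂_1: C_1 → C_0 maps an edge to its endpoints' difference, ∂[p,q] = q − p. For instance
  ∂[0,3] = [3] − [0].
This gives a 7×18 integer matrix of rank 6; reducing to Smith normal form yields diagonal entries (1,1,1,1,1,1).

∂_2: C_2 → C_1 acts by ∂[p,q,r] = [q,r] − [p,r] + [p,q]. For instance
  ∂[0,4,5] = [4,5] − [0,5] + [0,4],
  ∂[0,2,5] = [2,5] − [0,5] + [0,2].
As a 18×12 matrix over Z this has rank 12, with invariant factors (1,1,1,1,1,1,1,1,1,1,1,2).

Reading off H_k = ker ∂_k / im ∂_{k+1}:

  H_0: rank C_0 − rank ∂_1 = 7 − 6 = 1, and the invariant factors of ∂_1 are all 1, so H_0 = Z.
  H_1: rank ker ∂_1 − rank ∂_2 = (18 − 6) − 12 = 0, and ∂_2 has invariant factor 2 > 1, so H_1 = Z/2Z.
  H_2: rank ker ∂_2 − rank ∂_3 = (12 − 12) − 0 = 0, and there is no ∂_3, so H_2 = 0.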